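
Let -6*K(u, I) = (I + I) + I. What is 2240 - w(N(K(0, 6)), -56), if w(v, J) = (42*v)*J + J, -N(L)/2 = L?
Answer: 16408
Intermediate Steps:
K(u, I) = -I/2 (K(u, I) = -((I + I) + I)/6 = -(2*I + I)/6 = -I/2)
N(L) = -2*L
w(v, J) = J + 42*J*v (w(v, J) = 42*J*v + J = J + 42*J*v)
2240 - w(N(K(0, 6)), -56) = 2240 - (-56)*(1 + 42*(-(-1)*6)) = 2240 - (-56)*(1 + 42*(-2*(-3))) = 2240 - (-56)*(1 + 42*6) = 2240 - (-56)*(1 + 252) = 2240 - (-56)*253 = 2240 - 1*(-14168) = 2240 + 14168 = 16408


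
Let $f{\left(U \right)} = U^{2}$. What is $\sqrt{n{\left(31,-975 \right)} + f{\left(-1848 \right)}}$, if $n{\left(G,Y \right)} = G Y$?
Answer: $\sqrt{3384879} \approx 1839.8$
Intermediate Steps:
$\sqrt{n{\left(31,-975 \right)} + f{\left(-1848 \right)}} = \sqrt{31 \left(-975\right) + \left(-1848\right)^{2}} = \sqrt{-30225 + 3415104} = \sqrt{3384879}$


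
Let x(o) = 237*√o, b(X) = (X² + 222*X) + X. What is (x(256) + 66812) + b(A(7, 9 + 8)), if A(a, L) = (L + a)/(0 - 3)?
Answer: 68884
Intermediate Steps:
A(a, L) = -L/3 - a/3 (A(a, L) = (L + a)/(-3) = (L + a)*(-⅓) = -L/3 - a/3)
b(X) = X² + 223*X
(x(256) + 66812) + b(A(7, 9 + 8)) = (237*√256 + 66812) + (-(9 + 8)/3 - ⅓*7)*(223 + (-(9 + 8)/3 - ⅓*7)) = (237*16 + 66812) + (-⅓*17 - 7/3)*(223 + (-⅓*17 - 7/3)) = (3792 + 66812) + (-17/3 - 7/3)*(223 + (-17/3 - 7/3)) = 70604 - 8*(223 - 8) = 70604 - 8*215 = 70604 - 1720 = 68884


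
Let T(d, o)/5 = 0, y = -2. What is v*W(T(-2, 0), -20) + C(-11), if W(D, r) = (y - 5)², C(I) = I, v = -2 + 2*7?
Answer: 577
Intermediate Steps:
T(d, o) = 0 (T(d, o) = 5*0 = 0)
v = 12 (v = -2 + 14 = 12)
W(D, r) = 49 (W(D, r) = (-2 - 5)² = (-7)² = 49)
v*W(T(-2, 0), -20) + C(-11) = 12*49 - 11 = 588 - 11 = 577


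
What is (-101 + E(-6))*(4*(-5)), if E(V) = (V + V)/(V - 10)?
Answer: 2005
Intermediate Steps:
E(V) = 2*V/(-10 + V) (E(V) = (2*V)/(-10 + V) = 2*V/(-10 + V))
(-101 + E(-6))*(4*(-5)) = (-101 + 2*(-6)/(-10 - 6))*(4*(-5)) = (-101 + 2*(-6)/(-16))*(-20) = (-101 + 2*(-6)*(-1/16))*(-20) = (-101 + ¾)*(-20) = -401/4*(-20) = 2005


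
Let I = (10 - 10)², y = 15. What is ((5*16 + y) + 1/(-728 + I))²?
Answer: 4782967281/529984 ≈ 9024.7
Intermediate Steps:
I = 0 (I = 0² = 0)
((5*16 + y) + 1/(-728 + I))² = ((5*16 + 15) + 1/(-728 + 0))² = ((80 + 15) + 1/(-728))² = (95 - 1/728)² = (69159/728)² = 4782967281/529984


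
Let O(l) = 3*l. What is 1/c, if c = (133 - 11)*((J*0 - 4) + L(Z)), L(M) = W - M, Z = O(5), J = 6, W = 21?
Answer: 1/244 ≈ 0.0040984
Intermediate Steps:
Z = 15 (Z = 3*5 = 15)
L(M) = 21 - M
c = 244 (c = (133 - 11)*((6*0 - 4) + (21 - 1*15)) = 122*((0 - 4) + (21 - 15)) = 122*(-4 + 6) = 122*2 = 244)
1/c = 1/244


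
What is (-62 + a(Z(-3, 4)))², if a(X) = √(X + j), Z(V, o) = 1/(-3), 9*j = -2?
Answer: (186 - I*√5)²/9 ≈ 3843.4 - 92.424*I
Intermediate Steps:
j = -2/9 (j = (⅑)*(-2) = -2/9 ≈ -0.22222)
Z(V, o) = -⅓
a(X) = √(-2/9 + X) (a(X) = √(X - 2/9) = √(-2/9 + X))
(-62 + a(Z(-3, 4)))² = (-62 + √(-2 + 9*(-⅓))/3)² = (-62 + √(-2 - 3)/3)² = (-62 + √(-5)/3)² = (-62 + (I*√5)/3)² = (-62 + I*√5/3)²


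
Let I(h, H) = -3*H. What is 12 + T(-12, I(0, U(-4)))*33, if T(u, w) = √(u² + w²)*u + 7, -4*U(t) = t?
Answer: 243 - 1188*√17 ≈ -4655.3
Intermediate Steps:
U(t) = -t/4
T(u, w) = 7 + u*√(u² + w²) (T(u, w) = u*√(u² + w²) + 7 = 7 + u*√(u² + w²))
12 + T(-12, I(0, U(-4)))*33 = 12 + (7 - 12*√((-12)² + (-(-3)*(-4)/4)²))*33 = 12 + (7 - 12*√(144 + (-3*1)²))*33 = 12 + (7 - 12*√(144 + (-3)²))*33 = 12 + (7 - 12*√(144 + 9))*33 = 12 + (7 - 36*√17)*33 = 12 + (231 - 1188*√17) = 243 - 1188*√17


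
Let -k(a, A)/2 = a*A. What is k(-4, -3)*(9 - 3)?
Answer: -144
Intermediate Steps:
k(a, A) = -2*A*a (k(a, A) = -2*a*A = -2*A*a)
k(-4, -3)*(9 - 3) = (-2*(-3)*(-4))*(9 - 3) = -24*6 = -144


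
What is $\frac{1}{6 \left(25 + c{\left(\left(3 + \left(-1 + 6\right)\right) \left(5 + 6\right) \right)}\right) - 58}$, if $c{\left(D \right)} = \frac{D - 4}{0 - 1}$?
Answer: $- \frac{1}{412} \approx -0.0024272$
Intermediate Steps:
$c{\left(D \right)} = 4 - D$ ($c{\left(D \right)} = \frac{-4 + D}{-1} = \left(-4 + D\right) \left(-1\right) = 4 - D$)
$\frac{1}{6 \left(25 + c{\left(\left(3 + \left(-1 + 6\right)\right) \left(5 + 6\right) \right)}\right) - 58} = \frac{1}{6 \left(25 + \left(4 - \left(3 + \left(-1 + 6\right)\right) \left(5 + 6\right)\right)\right) - 58} = \frac{1}{6 \left(25 + \left(4 - \left(3 + 5\right) 11\right)\right) - 58} = \frac{1}{6 \left(25 + \left(4 - 8 \cdot 11\right)\right) - 58} = \frac{1}{6 \left(25 + \left(4 - 88\right)\right) - 58} = \frac{1}{6 \left(25 - 84\right) - 58} = \frac{1}{6 \left(-59\right) - 58} = \frac{1}{-354 - 58} = \frac{1}{-412} = - \frac{1}{412}$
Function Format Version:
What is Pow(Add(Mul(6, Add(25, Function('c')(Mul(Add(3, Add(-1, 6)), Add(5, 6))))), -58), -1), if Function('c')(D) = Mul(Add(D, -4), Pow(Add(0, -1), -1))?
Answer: Rational(-1, 412) ≈ -0.0024272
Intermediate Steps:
Function('c')(D) = Add(4, Mul(-1, D)) (Function('c')(D) = Mul(Add(-4, D), Pow(-1, -1)) = Mul(Add(-4, D), -1) = Add(4, Mul(-1, D)))
Pow(Add(Mul(6, Add(25, Function('c')(Mul(Add(3, Add(-1, 6)), Add(5, 6))))), -58), -1) = Pow(Add(Mul(6, Add(25, Add(4, Mul(-1, Mul(Add(3, Add(-1, 6)), Add(5, 6)))))), -58), -1) = Pow(Add(Mul(6, Add(25, Add(4, Mul(-1, Mul(Add(3, 5), 11))))), -58), -1) = Pow(Add(Mul(6, Add(25, Add(4, Mul(-1, Mul(8, 11))))), -58), -1) = Pow(Add(Mul(6, Add(25, Add(4, Mul(-1, 88)))), -58), -1) = Pow(Add(Mul(6, Add(25, Add(4, -88))), -58), -1) = Pow(Add(Mul(6, Add(25, -84)), -58), -1) = Pow(Add(Mul(6, -59), -58), -1) = Pow(Add(-354, -58), -1) = Pow(-412, -1) = Rational(-1, 412)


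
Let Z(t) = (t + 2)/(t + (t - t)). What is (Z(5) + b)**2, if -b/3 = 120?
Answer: 3214849/25 ≈ 1.2859e+5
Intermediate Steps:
b = -360 (b = -3*120 = -360)
Z(t) = (2 + t)/t (Z(t) = (2 + t)/(t + 0) = (2 + t)/t)
(Z(5) + b)**2 = ((2 + 5)/5 - 360)**2 = ((1/5)*7 - 360)**2 = (7/5 - 360)**2 = (-1793/5)**2 = 3214849/25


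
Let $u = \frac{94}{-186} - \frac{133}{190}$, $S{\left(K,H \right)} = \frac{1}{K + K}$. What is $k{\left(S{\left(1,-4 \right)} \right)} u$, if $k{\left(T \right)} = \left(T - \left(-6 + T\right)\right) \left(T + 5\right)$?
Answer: $- \frac{12331}{310} \approx -39.777$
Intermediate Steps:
$S{\left(K,H \right)} = \frac{1}{2 K}$
$u = - \frac{1121}{930}$ ($u = 94 \left(- \frac{1}{186}\right) - \frac{7}{10} = - \frac{47}{93} - \frac{7}{10} = - \frac{1121}{930} \approx -1.2054$)
$k{\left(T \right)} = 30 + 6 T$ ($k{\left(T \right)} = 6 \left(5 + T\right) = 30 + 6 T$)
$k{\left(S{\left(1,-4 \right)} \right)} u = \left(30 + 6 \frac{1}{2 \cdot 1}\right) \left(- \frac{1121}{930}\right) = \left(30 + 6 \cdot \frac{1}{2} \cdot 1\right) \left(- \frac{1121}{930}\right) = \left(30 + 6 \cdot \frac{1}{2}\right) \left(- \frac{1121}{930}\right) = \left(30 + 3\right) \left(- \frac{1121}{930}\right) = 33 \left(- \frac{1121}{930}\right) = - \frac{12331}{310}$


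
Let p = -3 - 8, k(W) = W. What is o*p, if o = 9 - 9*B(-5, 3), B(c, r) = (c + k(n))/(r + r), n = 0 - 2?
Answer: -429/2 ≈ -214.50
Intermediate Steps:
n = -2
p = -11
B(c, r) = (-2 + c)/(2*r) (B(c, r) = (c - 2)/(r + r) = (-2 + c)/((2*r)) = (-2 + c)*(1/(2*r)) = (-2 + c)/(2*r))
o = 39/2 (o = 9 - 9*(-2 - 5)/(2*3) = 9 - 9*(-7)/(2*3) = 9 - 9*(-7/6) = 9 + 21/2 = 39/2 ≈ 19.500)
o*p = (39/2)*(-11) = -429/2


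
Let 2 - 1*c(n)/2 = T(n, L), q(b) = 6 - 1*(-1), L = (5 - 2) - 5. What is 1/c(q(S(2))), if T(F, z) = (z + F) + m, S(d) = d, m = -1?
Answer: -1/4 ≈ -0.25000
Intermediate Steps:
L = -2 (L = 3 - 5 = -2)
T(F, z) = -1 + F + z (T(F, z) = (z + F) - 1 = (F + z) - 1 = -1 + F + z)
q(b) = 7 (q(b) = 6 + 1 = 7)
c(n) = 10 - 2*n (c(n) = 4 - 2*(-1 + n - 2) = 4 - 2*(-3 + n) = 4 + (6 - 2*n) = 10 - 2*n)
1/c(q(S(2))) = 1/(10 - 2*7) = 1/(10 - 14) = 1/(-4) = -1/4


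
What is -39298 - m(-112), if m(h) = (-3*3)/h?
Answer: -4401385/112 ≈ -39298.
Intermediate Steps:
m(h) = -9/h
-39298 - m(-112) = -39298 - (-9)/(-112) = -39298 - (-9)*(-1)/112 = -39298 - 1*9/112 = -39298 - 9/112 = -4401385/112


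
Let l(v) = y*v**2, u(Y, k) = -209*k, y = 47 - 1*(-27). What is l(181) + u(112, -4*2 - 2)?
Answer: 2426404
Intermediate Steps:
y = 74 (y = 47 + 27 = 74)
l(v) = 74*v**2
l(181) + u(112, -4*2 - 2) = 74*181**2 - 209*(-4*2 - 2) = 74*32761 - 209*(-8 - 2) = 2424314 - 209*(-10) = 2424314 + 2090 = 2426404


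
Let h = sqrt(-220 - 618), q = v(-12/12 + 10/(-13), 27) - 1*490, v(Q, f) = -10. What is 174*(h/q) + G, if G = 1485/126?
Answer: 165/14 - 87*I*sqrt(838)/250 ≈ 11.786 - 10.074*I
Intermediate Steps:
G = 165/14 (G = 1485*(1/126) = 165/14 ≈ 11.786)
q = -500 (q = -10 - 1*490 = -10 - 490 = -500)
h = I*sqrt(838) (h = sqrt(-838) = I*sqrt(838) ≈ 28.948*I)
174*(h/q) + G = 174*((I*sqrt(838))/(-500)) + 165/14 = 174*((I*sqrt(838))*(-1/500)) + 165/14 = 174*(-I*sqrt(838)/500) + 165/14 = -87*I*sqrt(838)/250 + 165/14 = 165/14 - 87*I*sqrt(838)/250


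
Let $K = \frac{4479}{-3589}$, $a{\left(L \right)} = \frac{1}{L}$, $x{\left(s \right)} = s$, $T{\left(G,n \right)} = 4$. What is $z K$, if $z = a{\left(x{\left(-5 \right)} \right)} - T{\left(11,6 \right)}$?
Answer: $\frac{94059}{17945} \approx 5.2415$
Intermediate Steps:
$K = - \frac{4479}{3589}$ ($K = 4479 \left(- \frac{1}{3589}\right) = - \frac{4479}{3589} \approx -1.248$)
$z = - \frac{21}{5}$ ($z = \frac{1}{-5} - 4 = - \frac{1}{5} - 4 = - \frac{21}{5} \approx -4.2$)
$z K = \left(- \frac{21}{5}\right) \left(- \frac{4479}{3589}\right) = \frac{94059}{17945}$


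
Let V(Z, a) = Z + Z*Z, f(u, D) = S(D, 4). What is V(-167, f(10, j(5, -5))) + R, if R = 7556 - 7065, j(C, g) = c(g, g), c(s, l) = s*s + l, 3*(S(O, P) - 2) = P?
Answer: 28213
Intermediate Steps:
S(O, P) = 2 + P/3
c(s, l) = l + s² (c(s, l) = s² + l = l + s²)
j(C, g) = g + g²
f(u, D) = 10/3 (f(u, D) = 2 + (⅓)*4 = 2 + 4/3 = 10/3)
V(Z, a) = Z + Z²
R = 491
V(-167, f(10, j(5, -5))) + R = -167*(1 - 167) + 491 = -167*(-166) + 491 = 27722 + 491 = 28213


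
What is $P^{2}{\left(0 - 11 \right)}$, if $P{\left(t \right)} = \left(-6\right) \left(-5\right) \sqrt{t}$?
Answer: $-9900$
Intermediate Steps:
$P{\left(t \right)} = 30 \sqrt{t}$
$P^{2}{\left(0 - 11 \right)} = \left(30 \sqrt{0 - 11}\right)^{2} = \left(30 \sqrt{-11}\right)^{2} = \left(30 i \sqrt{11}\right)^{2} = -9900$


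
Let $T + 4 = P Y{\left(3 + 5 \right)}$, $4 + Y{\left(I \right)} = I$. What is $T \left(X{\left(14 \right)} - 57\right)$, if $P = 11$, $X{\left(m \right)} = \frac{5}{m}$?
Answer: $- \frac{15860}{7} \approx -2265.7$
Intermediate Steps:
$Y{\left(I \right)} = -4 + I$
$T = 40$ ($T = -4 + 11 \left(-4 + \left(3 + 5\right)\right) = -4 + 11 \left(-4 + 8\right) = -4 + 11 \cdot 4 = -4 + 44 = 40$)
$T \left(X{\left(14 \right)} - 57\right) = 40 \left(\frac{5}{14} - 57\right) = 40 \left(- \frac{793}{14}\right) = - \frac{15860}{7}$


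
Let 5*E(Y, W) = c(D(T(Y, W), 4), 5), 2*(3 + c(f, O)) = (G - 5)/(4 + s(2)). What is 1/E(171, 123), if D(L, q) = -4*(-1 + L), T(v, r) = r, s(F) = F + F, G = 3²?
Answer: -20/11 ≈ -1.8182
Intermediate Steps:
G = 9
s(F) = 2*F
D(L, q) = 4 - 4*L
c(f, O) = -11/4 (c(f, O) = -3 + ((9 - 5)/(4 + 2*2))/2 = -3 + (4/(4 + 4))/2 = -3 + (4/8)/2 = -3 + (4*(⅛))/2 = -3 + (½)*(½) = -3 + ¼ = -11/4)
E(Y, W) = -11/20 (E(Y, W) = (⅕)*(-11/4) = -11/20)
1/E(171, 123) = 1/(-11/20) = -20/11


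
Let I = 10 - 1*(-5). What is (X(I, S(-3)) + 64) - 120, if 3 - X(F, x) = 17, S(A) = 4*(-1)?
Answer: -70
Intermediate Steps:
I = 15 (I = 10 + 5 = 15)
S(A) = -4
X(F, x) = -14 (X(F, x) = 3 - 1*17 = 3 - 17 = -14)
(X(I, S(-3)) + 64) - 120 = (-14 + 64) - 120 = 50 - 120 = -70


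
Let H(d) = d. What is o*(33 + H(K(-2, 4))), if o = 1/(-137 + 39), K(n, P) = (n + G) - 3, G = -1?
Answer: -27/98 ≈ -0.27551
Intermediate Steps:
K(n, P) = -4 + n (K(n, P) = (n - 1) - 3 = (-1 + n) - 3 = -4 + n)
o = -1/98 (o = 1/(-98) = -1/98 ≈ -0.010204)
o*(33 + H(K(-2, 4))) = -(33 + (-4 - 2))/98 = -(33 - 6)/98 = -1/98*27 = -27/98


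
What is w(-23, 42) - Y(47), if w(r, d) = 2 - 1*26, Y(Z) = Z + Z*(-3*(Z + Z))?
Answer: 13183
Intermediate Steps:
Y(Z) = Z - 6*Z**2 (Y(Z) = Z + Z*(-6*Z) = Z - 6*Z**2)
w(r, d) = -24 (w(r, d) = 2 - 26 = -24)
w(-23, 42) - Y(47) = -24 - 47*(1 - 6*47) = -24 - 47*(1 - 282) = -24 - 47*(-281) = -24 - 1*(-13207) = -24 + 13207 = 13183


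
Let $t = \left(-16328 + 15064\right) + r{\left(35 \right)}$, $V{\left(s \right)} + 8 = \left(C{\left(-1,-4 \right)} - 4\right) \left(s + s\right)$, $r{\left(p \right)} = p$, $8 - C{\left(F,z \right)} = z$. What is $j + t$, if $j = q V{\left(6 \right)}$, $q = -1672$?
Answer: $-148365$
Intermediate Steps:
$C{\left(F,z \right)} = 8 - z$
$V{\left(s \right)} = -8 + 16 s$ ($V{\left(s \right)} = -8 + \left(\left(8 - -4\right) - 4\right) \left(s + s\right) = -8 + \left(\left(8 + 4\right) - 4\right) 2 s = -8 + \left(12 - 4\right) 2 s = -8 + 8 \cdot 2 s = -8 + 16 s$)
$j = -147136$ ($j = - 1672 \left(-8 + 16 \cdot 6\right) = - 1672 \left(-8 + 96\right) = \left(-1672\right) 88 = -147136$)
$t = -1229$ ($t = \left(-16328 + 15064\right) + 35 = -1264 + 35 = -1229$)
$j + t = -147136 - 1229 = -148365$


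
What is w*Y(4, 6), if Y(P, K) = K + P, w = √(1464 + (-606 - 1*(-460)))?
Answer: 10*√1318 ≈ 363.04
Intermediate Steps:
w = √1318 (w = √(1464 + (-606 + 460)) = √(1464 - 146) = √1318 ≈ 36.304)
w*Y(4, 6) = √1318*(6 + 4) = √1318*10 = 10*√1318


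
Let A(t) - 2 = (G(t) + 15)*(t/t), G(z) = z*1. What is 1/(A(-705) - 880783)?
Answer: -1/881471 ≈ -1.1345e-6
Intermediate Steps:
G(z) = z
A(t) = 17 + t (A(t) = 2 + (t + 15)*(t/t) = 2 + (15 + t)*1 = 2 + (15 + t) = 17 + t)
1/(A(-705) - 880783) = 1/((17 - 705) - 880783) = 1/(-688 - 880783) = 1/(-881471) = -1/881471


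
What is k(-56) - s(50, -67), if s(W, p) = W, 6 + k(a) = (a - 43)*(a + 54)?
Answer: 142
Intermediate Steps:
k(a) = -6 + (-43 + a)*(54 + a) (k(a) = -6 + (a - 43)*(a + 54) = -6 + (-43 + a)*(54 + a))
k(-56) - s(50, -67) = (-2328 + (-56)² + 11*(-56)) - 1*50 = (-2328 + 3136 - 616) - 50 = 192 - 50 = 142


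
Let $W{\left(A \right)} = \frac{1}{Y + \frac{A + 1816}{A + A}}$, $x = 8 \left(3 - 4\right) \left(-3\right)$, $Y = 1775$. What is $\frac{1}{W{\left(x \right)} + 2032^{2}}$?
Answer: $\frac{5440}{22461890563} \approx 2.4219 \cdot 10^{-7}$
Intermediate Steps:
$x = 24$ ($x = 8 \left(3 - 4\right) \left(-3\right) = 8 \left(-1\right) \left(-3\right) = \left(-8\right) \left(-3\right) = 24$)
$W{\left(A \right)} = \frac{1}{1775 + \frac{1816 + A}{2 A}}$ ($W{\left(A \right)} = \frac{1}{1775 + \frac{A + 1816}{A + A}} = \frac{1}{1775 + \frac{1816 + A}{2 A}}$)
$\frac{1}{W{\left(x \right)} + 2032^{2}} = \frac{1}{2 \cdot 24 \frac{1}{1816 + 3551 \cdot 24} + 2032^{2}} = \frac{1}{2 \cdot 24 \frac{1}{1816 + 85224} + 4129024} = \frac{1}{2 \cdot 24 \cdot \frac{1}{87040} + 4129024} = \frac{1}{\frac{3}{5440} + 4129024} = \frac{1}{\frac{22461890563}{5440}} = \frac{5440}{22461890563}$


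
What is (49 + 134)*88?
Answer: 16104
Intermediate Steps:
(49 + 134)*88 = 183*88 = 16104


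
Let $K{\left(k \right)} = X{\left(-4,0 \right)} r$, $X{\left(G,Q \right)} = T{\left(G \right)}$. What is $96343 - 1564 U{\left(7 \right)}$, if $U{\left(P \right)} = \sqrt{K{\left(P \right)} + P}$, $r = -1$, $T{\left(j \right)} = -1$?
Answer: $96343 - 3128 \sqrt{2} \approx 91919.0$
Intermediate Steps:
$X{\left(G,Q \right)} = -1$
$K{\left(k \right)} = 1$ ($K{\left(k \right)} = \left(-1\right) \left(-1\right) = 1$)
$U{\left(P \right)} = \sqrt{1 + P}$
$96343 - 1564 U{\left(7 \right)} = 96343 - 1564 \sqrt{1 + 7} = 96343 - 1564 \sqrt{8} = 96343 - 1564 \cdot 2 \sqrt{2} = 96343 - 3128 \sqrt{2}$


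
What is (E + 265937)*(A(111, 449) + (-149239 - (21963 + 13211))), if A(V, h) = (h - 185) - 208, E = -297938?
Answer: 5899608357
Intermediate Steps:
A(V, h) = -393 + h (A(V, h) = (-185 + h) - 208 = -393 + h)
(E + 265937)*(A(111, 449) + (-149239 - (21963 + 13211))) = (-297938 + 265937)*((-393 + 449) + (-149239 - (21963 + 13211))) = -32001*(56 + (-149239 - 1*35174)) = -32001*(56 + (-149239 - 35174)) = -32001*(56 - 184413) = -32001*(-184357) = 5899608357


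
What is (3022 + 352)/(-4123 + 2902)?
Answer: -3374/1221 ≈ -2.7633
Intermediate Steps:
(3022 + 352)/(-4123 + 2902) = 3374/(-1221) = 3374*(-1/1221) = -3374/1221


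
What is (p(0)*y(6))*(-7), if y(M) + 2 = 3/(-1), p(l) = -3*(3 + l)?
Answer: -315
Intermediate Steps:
p(l) = -9 - 3*l
y(M) = -5 (y(M) = -2 + 3/(-1) = -2 + 3*(-1) = -2 - 3 = -5)
(p(0)*y(6))*(-7) = ((-9 - 3*0)*(-5))*(-7) = ((-9 + 0)*(-5))*(-7) = -9*(-5)*(-7) = 45*(-7) = -315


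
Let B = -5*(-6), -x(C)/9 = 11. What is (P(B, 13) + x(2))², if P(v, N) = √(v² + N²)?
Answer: (99 - √1069)² ≈ 4396.3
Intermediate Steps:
x(C) = -99 (x(C) = -9*11 = -99)
B = 30
P(v, N) = √(N² + v²)
(P(B, 13) + x(2))² = (√(13² + 30²) - 99)² = (√(169 + 900) - 99)² = (√1069 - 99)² = (-99 + √1069)²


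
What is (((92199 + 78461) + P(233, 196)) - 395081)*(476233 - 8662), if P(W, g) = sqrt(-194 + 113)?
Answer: -104932751391 + 4208139*I ≈ -1.0493e+11 + 4.2081e+6*I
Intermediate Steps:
P(W, g) = 9*I (P(W, g) = sqrt(-81) = 9*I)
(((92199 + 78461) + P(233, 196)) - 395081)*(476233 - 8662) = (((92199 + 78461) + 9*I) - 395081)*(476233 - 8662) = ((170660 + 9*I) - 395081)*467571 = (-224421 + 9*I)*467571 = -104932751391 + 4208139*I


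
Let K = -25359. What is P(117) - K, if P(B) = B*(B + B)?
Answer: 52737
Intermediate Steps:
P(B) = 2*B² (P(B) = B*(2*B) = 2*B²)
P(117) - K = 2*117² - 1*(-25359) = 2*13689 + 25359 = 27378 + 25359 = 52737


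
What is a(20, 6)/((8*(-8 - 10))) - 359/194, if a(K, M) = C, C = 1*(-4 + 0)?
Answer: -6365/3492 ≈ -1.8227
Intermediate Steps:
C = -4 (C = 1*(-4) = -4)
a(K, M) = -4
a(20, 6)/((8*(-8 - 10))) - 359/194 = -4*1/(8*(-8 - 10)) - 359/194 = -4/(8*(-18)) - 359*1/194 = -4/(-144) - 359/194 = -4*(-1/144) - 359/194 = 1/36 - 359/194 = -6365/3492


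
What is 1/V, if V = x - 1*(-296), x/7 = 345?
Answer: 1/2711 ≈ 0.00036887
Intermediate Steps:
x = 2415 (x = 7*345 = 2415)
V = 2711 (V = 2415 - 1*(-296) = 2415 + 296 = 2711)
1/V = 1/2711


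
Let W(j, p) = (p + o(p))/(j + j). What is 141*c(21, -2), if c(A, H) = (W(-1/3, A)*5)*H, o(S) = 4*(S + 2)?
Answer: 238995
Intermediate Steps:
o(S) = 8 + 4*S (o(S) = 4*(2 + S) = 8 + 4*S)
W(j, p) = (8 + 5*p)/(2*j) (W(j, p) = (p + (8 + 4*p))/(j + j) = (8 + 5*p)/((2*j)) = (8 + 5*p)*(1/(2*j)) = (8 + 5*p)/(2*j))
c(A, H) = H*(-60 - 75*A/2) (c(A, H) = (((8 + 5*A)/(2*((-1/3))))*5)*H = (((8 + 5*A)/(2*((-1*1/3))))*5)*H = (((8 + 5*A)/(2*(-1/3)))*5)*H = (((1/2)*(-3)*(8 + 5*A))*5)*H = ((-12 - 15*A/2)*5)*H = (-60 - 75*A/2)*H = H*(-60 - 75*A/2))
141*c(21, -2) = 141*((15/2)*(-2)*(-8 - 5*21)) = 141*((15/2)*(-2)*(-8 - 105)) = 141*((15/2)*(-2)*(-113)) = 141*1695 = 238995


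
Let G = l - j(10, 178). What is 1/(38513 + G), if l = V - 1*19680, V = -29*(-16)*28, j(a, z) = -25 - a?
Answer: 1/31860 ≈ 3.1387e-5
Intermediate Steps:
V = 12992 (V = 464*28 = 12992)
l = -6688 (l = 12992 - 1*19680 = 12992 - 19680 = -6688)
G = -6653 (G = -6688 - (-25 - 1*10) = -6688 - (-25 - 10) = -6688 - 1*(-35) = -6688 + 35 = -6653)
1/(38513 + G) = 1/(38513 - 6653) = 1/31860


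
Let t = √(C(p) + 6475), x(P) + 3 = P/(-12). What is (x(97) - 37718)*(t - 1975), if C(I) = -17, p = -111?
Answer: 894179275/12 - 452749*√6458/12 ≈ 7.1483e+7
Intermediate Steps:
x(P) = -3 - P/12 (x(P) = -3 + P/(-12) = -3 + P*(-1/12) = -3 - P/12)
t = √6458 (t = √(-17 + 6475) = √6458 ≈ 80.362)
(x(97) - 37718)*(t - 1975) = ((-3 - 1/12*97) - 37718)*(√6458 - 1975) = ((-3 - 97/12) - 37718)*(-1975 + √6458) = (-133/12 - 37718)*(-1975 + √6458) = -452749*(-1975 + √6458)/12 = 894179275/12 - 452749*√6458/12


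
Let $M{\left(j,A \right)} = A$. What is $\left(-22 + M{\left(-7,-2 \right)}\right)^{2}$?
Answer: $576$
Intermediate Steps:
$\left(-22 + M{\left(-7,-2 \right)}\right)^{2} = \left(-22 - 2\right)^{2} = \left(-24\right)^{2} = 576$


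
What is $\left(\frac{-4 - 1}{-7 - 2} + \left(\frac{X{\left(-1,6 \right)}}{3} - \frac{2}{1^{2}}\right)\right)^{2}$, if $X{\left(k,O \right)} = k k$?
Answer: $\frac{100}{81} \approx 1.2346$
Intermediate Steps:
$X{\left(k,O \right)} = k^{2}$
$\left(\frac{-4 - 1}{-7 - 2} + \left(\frac{X{\left(-1,6 \right)}}{3} - \frac{2}{1^{2}}\right)\right)^{2} = \left(\frac{-4 - 1}{-7 - 2} + \left(\frac{\left(-1\right)^{2}}{3} - \frac{2}{1^{2}}\right)\right)^{2} = \left(- \frac{5}{-9} + \left(1 \cdot \frac{1}{3} - \frac{2}{1}\right)\right)^{2} = \left(\left(-5\right) \left(- \frac{1}{9}\right) + \left(\frac{1}{3} - 2\right)\right)^{2} = \left(\frac{5}{9} + \left(\frac{1}{3} - 2\right)\right)^{2} = \left(\frac{5}{9} - \frac{5}{3}\right)^{2} = \left(- \frac{10}{9}\right)^{2} = \frac{100}{81}$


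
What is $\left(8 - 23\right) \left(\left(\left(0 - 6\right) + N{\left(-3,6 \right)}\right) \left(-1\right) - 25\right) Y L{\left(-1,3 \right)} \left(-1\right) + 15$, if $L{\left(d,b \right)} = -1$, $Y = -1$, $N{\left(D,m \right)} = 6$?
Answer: $-360$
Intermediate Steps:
$\left(8 - 23\right) \left(\left(\left(0 - 6\right) + N{\left(-3,6 \right)}\right) \left(-1\right) - 25\right) Y L{\left(-1,3 \right)} \left(-1\right) + 15 = \left(8 - 23\right) \left(\left(\left(0 - 6\right) + 6\right) \left(-1\right) - 25\right) \left(-1\right) \left(-1\right) \left(-1\right) + 15 = - 15 \left(\left(\left(0 - 6\right) + 6\right) \left(-1\right) - 25\right) 1 \left(-1\right) + 15 = - 15 \left(\left(-6 + 6\right) \left(-1\right) - 25\right) \left(-1\right) + 15 = - 15 \left(0 \left(-1\right) - 25\right) \left(-1\right) + 15 = - 15 \left(0 - 25\right) \left(-1\right) + 15 = \left(-15\right) \left(-25\right) \left(-1\right) + 15 = 375 \left(-1\right) + 15 = -375 + 15 = -360$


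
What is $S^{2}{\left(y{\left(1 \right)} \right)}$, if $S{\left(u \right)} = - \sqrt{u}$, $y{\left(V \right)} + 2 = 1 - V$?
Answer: $-2$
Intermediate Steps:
$y{\left(V \right)} = -1 - V$ ($y{\left(V \right)} = -2 - \left(-1 + V\right) = -1 - V$)
$S^{2}{\left(y{\left(1 \right)} \right)} = \left(- \sqrt{-1 - 1}\right)^{2} = \left(- \sqrt{-2}\right)^{2} = \left(- i \sqrt{2}\right)^{2} = -2$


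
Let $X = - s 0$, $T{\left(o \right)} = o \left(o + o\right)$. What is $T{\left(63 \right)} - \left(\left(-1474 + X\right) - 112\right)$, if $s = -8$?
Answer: $9524$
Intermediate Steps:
$T{\left(o \right)} = 2 o^{2}$ ($T{\left(o \right)} = o 2 o = 2 o^{2}$)
$X = 0$ ($X = \left(-1\right) \left(-8\right) 0 = 8 \cdot 0 = 0$)
$T{\left(63 \right)} - \left(\left(-1474 + X\right) - 112\right) = 2 \cdot 63^{2} - \left(\left(-1474 + 0\right) - 112\right) = 2 \cdot 3969 - \left(-1474 - 112\right) = 7938 - -1586 = 7938 + 1586 = 9524$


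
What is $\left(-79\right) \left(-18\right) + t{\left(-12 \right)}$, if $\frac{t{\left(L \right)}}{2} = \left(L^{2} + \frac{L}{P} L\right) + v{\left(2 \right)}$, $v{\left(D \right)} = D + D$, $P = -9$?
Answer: $1686$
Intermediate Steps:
$v{\left(D \right)} = 2 D$
$t{\left(L \right)} = 8 + \frac{16 L^{2}}{9}$ ($t{\left(L \right)} = 2 \left(\left(L^{2} + \frac{L}{-9} L\right) + 2 \cdot 2\right) = 2 \left(\left(L^{2} + L \left(- \frac{1}{9}\right) L\right) + 4\right) = 2 \left(\left(L^{2} + - \frac{L}{9} L\right) + 4\right) = 2 \left(\left(L^{2} - \frac{L^{2}}{9}\right) + 4\right) = 2 \left(\frac{8 L^{2}}{9} + 4\right) = 2 \left(4 + \frac{8 L^{2}}{9}\right) = 8 + \frac{16 L^{2}}{9}$)
$\left(-79\right) \left(-18\right) + t{\left(-12 \right)} = \left(-79\right) \left(-18\right) + \left(8 + \frac{16 \left(-12\right)^{2}}{9}\right) = 1422 + \left(8 + \frac{16}{9} \cdot 144\right) = 1422 + \left(8 + 256\right) = 1422 + 264 = 1686$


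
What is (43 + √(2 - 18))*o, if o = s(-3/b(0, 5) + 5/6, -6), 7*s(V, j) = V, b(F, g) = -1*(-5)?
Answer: 43/30 + 2*I/15 ≈ 1.4333 + 0.13333*I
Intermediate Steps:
b(F, g) = 5
s(V, j) = V/7
o = 1/30 (o = (-3/5 + 5/6)/7 = (-3*⅕ + 5*(⅙))/7 = (-⅗ + ⅚)/7 = (⅐)*(7/30) = 1/30 ≈ 0.033333)
(43 + √(2 - 18))*o = (43 + √(2 - 18))*(1/30) = (43 + √(-16))*(1/30) = (43 + 4*I)*(1/30) = 43/30 + 2*I/15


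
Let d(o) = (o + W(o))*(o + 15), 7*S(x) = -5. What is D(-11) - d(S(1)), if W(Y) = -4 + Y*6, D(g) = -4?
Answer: 872/7 ≈ 124.57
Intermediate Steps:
W(Y) = -4 + 6*Y
S(x) = -5/7 (S(x) = (⅐)*(-5) = -5/7)
d(o) = (-4 + 7*o)*(15 + o) (d(o) = (o + (-4 + 6*o))*(o + 15) = (-4 + 7*o)*(15 + o))
D(-11) - d(S(1)) = -4 - (-60 + 7*(-5/7)² + 101*(-5/7)) = -4 - (-60 + 7*(25/49) - 505/7) = -4 - (-60 + 25/7 - 505/7) = -4 - 1*(-900/7) = -4 + 900/7 = 872/7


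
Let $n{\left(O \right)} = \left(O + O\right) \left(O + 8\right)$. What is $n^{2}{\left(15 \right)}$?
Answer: $476100$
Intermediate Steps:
$n{\left(O \right)} = 2 O \left(8 + O\right)$
$n^{2}{\left(15 \right)} = \left(2 \cdot 15 \left(8 + 15\right)\right)^{2} = \left(2 \cdot 15 \cdot 23\right)^{2} = 690^{2} = 476100$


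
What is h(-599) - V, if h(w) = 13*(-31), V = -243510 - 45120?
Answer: 288227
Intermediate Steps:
V = -288630
h(w) = -403
h(-599) - V = -403 - 1*(-288630) = -403 + 288630 = 288227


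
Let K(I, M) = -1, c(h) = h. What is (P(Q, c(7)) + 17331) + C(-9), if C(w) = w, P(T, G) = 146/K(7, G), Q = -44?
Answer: 17176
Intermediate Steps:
P(T, G) = -146 (P(T, G) = 146/(-1) = 146*(-1) = -146)
(P(Q, c(7)) + 17331) + C(-9) = (-146 + 17331) - 9 = 17185 - 9 = 17176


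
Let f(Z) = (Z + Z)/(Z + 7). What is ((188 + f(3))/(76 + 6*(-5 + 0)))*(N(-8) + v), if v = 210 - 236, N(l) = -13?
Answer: -1599/10 ≈ -159.90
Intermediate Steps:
v = -26
f(Z) = 2*Z/(7 + Z) (f(Z) = (2*Z)/(7 + Z) = 2*Z/(7 + Z))
((188 + f(3))/(76 + 6*(-5 + 0)))*(N(-8) + v) = ((188 + 2*3/(7 + 3))/(76 + 6*(-5 + 0)))*(-13 - 26) = ((188 + 2*3/10)/(76 + 6*(-5)))*(-39) = ((188 + 2*3*(1/10))/(76 - 30))*(-39) = ((188 + 3/5)/46)*(-39) = ((943/5)*(1/46))*(-39) = (41/10)*(-39) = -1599/10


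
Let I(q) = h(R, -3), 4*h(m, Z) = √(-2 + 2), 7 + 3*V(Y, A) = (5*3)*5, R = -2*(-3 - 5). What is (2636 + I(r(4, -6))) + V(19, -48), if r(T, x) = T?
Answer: 7976/3 ≈ 2658.7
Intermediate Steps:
R = 16 (R = -2*(-8) = 16)
V(Y, A) = 68/3 (V(Y, A) = -7/3 + ((5*3)*5)/3 = -7/3 + (15*5)/3 = -7/3 + (⅓)*75 = -7/3 + 25 = 68/3)
h(m, Z) = 0 (h(m, Z) = √(-2 + 2)/4 = √0/4 = (¼)*0 = 0)
I(q) = 0
(2636 + I(r(4, -6))) + V(19, -48) = (2636 + 0) + 68/3 = 2636 + 68/3 = 7976/3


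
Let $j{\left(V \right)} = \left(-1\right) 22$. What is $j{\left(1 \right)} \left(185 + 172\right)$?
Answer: $-7854$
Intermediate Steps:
$j{\left(V \right)} = -22$
$j{\left(1 \right)} \left(185 + 172\right) = - 22 \left(185 + 172\right) = \left(-22\right) 357 = -7854$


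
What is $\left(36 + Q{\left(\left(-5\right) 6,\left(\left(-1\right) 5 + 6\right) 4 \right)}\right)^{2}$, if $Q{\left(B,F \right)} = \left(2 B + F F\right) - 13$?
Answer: $441$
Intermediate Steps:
$Q{\left(B,F \right)} = -13 + F^{2} + 2 B$ ($Q{\left(B,F \right)} = \left(2 B + F^{2}\right) - 13 = \left(F^{2} + 2 B\right) - 13 = -13 + F^{2} + 2 B$)
$\left(36 + Q{\left(\left(-5\right) 6,\left(\left(-1\right) 5 + 6\right) 4 \right)}\right)^{2} = \left(36 + \left(-13 + \left(\left(\left(-1\right) 5 + 6\right) 4\right)^{2} + 2 \left(\left(-5\right) 6\right)\right)\right)^{2} = \left(36 + \left(-13 + \left(\left(-5 + 6\right) 4\right)^{2} + 2 \left(-30\right)\right)\right)^{2} = \left(36 - \left(73 - 16\right)\right)^{2} = \left(36 - 57\right)^{2} = \left(-21\right)^{2} = 441$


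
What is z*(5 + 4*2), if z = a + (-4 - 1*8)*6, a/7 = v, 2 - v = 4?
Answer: -1118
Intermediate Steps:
v = -2 (v = 2 - 1*4 = 2 - 4 = -2)
a = -14 (a = 7*(-2) = -14)
z = -86 (z = -14 + (-4 - 1*8)*6 = -14 + (-4 - 8)*6 = -14 - 12*6 = -14 - 72 = -86)
z*(5 + 4*2) = -86*(5 + 4*2) = -86*(5 + 8) = -86*13 = -1118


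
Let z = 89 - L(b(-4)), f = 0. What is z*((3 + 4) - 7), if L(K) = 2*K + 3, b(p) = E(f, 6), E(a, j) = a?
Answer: 0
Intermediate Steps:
b(p) = 0
L(K) = 3 + 2*K
z = 86 (z = 89 - (3 + 2*0) = 89 - (3 + 0) = 89 - 1*3 = 89 - 3 = 86)
z*((3 + 4) - 7) = 86*((3 + 4) - 7) = 86*(7 - 7) = 86*0 = 0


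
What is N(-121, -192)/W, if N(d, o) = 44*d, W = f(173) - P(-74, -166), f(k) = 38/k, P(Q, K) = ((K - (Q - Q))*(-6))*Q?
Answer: -460526/6375415 ≈ -0.072235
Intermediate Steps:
P(Q, K) = -6*K*Q (P(Q, K) = ((K - 1*0)*(-6))*Q = ((K + 0)*(-6))*Q = (K*(-6))*Q = (-6*K)*Q = -6*K*Q)
W = 12750830/173 (W = 38/173 - (-6)*(-166)*(-74) = 38*(1/173) - 1*(-73704) = 38/173 + 73704 = 12750830/173 ≈ 73704.)
N(-121, -192)/W = (44*(-121))/(12750830/173) = -5324*173/12750830 = -460526/6375415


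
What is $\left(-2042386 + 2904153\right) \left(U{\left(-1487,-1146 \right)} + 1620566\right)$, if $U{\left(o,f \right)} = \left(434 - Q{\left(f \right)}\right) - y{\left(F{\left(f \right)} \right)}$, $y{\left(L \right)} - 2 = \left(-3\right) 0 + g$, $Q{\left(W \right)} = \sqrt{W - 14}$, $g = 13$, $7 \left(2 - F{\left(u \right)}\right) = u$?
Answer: $1396911380495 - 1723534 i \sqrt{290} \approx 1.3969 \cdot 10^{12} - 2.9351 \cdot 10^{7} i$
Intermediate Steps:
$F{\left(u \right)} = 2 - \frac{u}{7}$
$Q{\left(W \right)} = \sqrt{-14 + W}$
$y{\left(L \right)} = 15$ ($y{\left(L \right)} = 2 + \left(\left(-3\right) 0 + 13\right) = 2 + \left(0 + 13\right) = 2 + 13 = 15$)
$U{\left(o,f \right)} = 419 - \sqrt{-14 + f}$ ($U{\left(o,f \right)} = \left(434 - \sqrt{-14 + f}\right) - 15 = 419 - \sqrt{-14 + f}$)
$\left(-2042386 + 2904153\right) \left(U{\left(-1487,-1146 \right)} + 1620566\right) = \left(-2042386 + 2904153\right) \left(\left(419 - \sqrt{-14 - 1146}\right) + 1620566\right) = 861767 \left(\left(419 - \sqrt{-1160}\right) + 1620566\right) = 861767 \left(\left(419 - 2 i \sqrt{290}\right) + 1620566\right) = 861767 \left(1620985 - 2 i \sqrt{290}\right) = 1396911380495 - 1723534 i \sqrt{290}$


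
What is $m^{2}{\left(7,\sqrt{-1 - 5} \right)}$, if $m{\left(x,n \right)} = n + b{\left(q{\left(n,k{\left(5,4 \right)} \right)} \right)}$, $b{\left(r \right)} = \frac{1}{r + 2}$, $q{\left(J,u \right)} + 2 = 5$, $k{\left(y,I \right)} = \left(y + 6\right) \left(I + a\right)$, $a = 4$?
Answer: $- \frac{149}{25} + \frac{2 i \sqrt{6}}{5} \approx -5.96 + 0.9798 i$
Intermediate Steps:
$k{\left(y,I \right)} = \left(4 + I\right) \left(6 + y\right)$ ($k{\left(y,I \right)} = \left(y + 6\right) \left(I + 4\right) = \left(6 + y\right) \left(4 + I\right) = \left(4 + I\right) \left(6 + y\right)$)
$q{\left(J,u \right)} = 3$ ($q{\left(J,u \right)} = -2 + 5 = 3$)
$b{\left(r \right)} = \frac{1}{2 + r}$
$m{\left(x,n \right)} = \frac{1}{5} + n$ ($m{\left(x,n \right)} = n + \frac{1}{2 + 3} = n + \frac{1}{5} = \frac{1}{5} + n$)
$m^{2}{\left(7,\sqrt{-1 - 5} \right)} = \left(\frac{1}{5} + \sqrt{-1 - 5}\right)^{2} = \left(\frac{1}{5} + \sqrt{-6}\right)^{2} = \left(\frac{1}{5} + i \sqrt{6}\right)^{2}$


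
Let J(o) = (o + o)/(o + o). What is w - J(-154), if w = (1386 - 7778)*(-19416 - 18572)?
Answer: 242819295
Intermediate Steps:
w = 242819296 (w = -6392*(-37988) = 242819296)
J(o) = 1 (J(o) = (2*o)/((2*o)) = (2*o)*(1/(2*o)) = 1)
w - J(-154) = 242819296 - 1*1 = 242819296 - 1 = 242819295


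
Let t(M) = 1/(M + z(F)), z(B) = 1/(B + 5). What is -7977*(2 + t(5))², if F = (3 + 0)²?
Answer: -194128272/5041 ≈ -38510.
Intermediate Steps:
F = 9 (F = 3² = 9)
z(B) = 1/(5 + B)
t(M) = 1/(1/14 + M) (t(M) = 1/(M + 1/(5 + 9)) = 1/(M + 1/14) = 1/(1/14 + M))
-7977*(2 + t(5))² = -7977*(2 + 14/(1 + 14*5))² = -7977*(2 + 14/(1 + 70))² = -7977*(2 + 14/71)² = -7977*(156/71)² = -7977*24336/5041 = -194128272/5041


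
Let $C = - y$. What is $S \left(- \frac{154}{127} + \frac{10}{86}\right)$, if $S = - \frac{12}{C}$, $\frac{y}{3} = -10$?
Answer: $\frac{11974}{27305} \approx 0.43853$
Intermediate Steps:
$y = -30$ ($y = 3 \left(-10\right) = -30$)
$C = 30$ ($C = \left(-1\right) \left(-30\right) = 30$)
$S = - \frac{2}{5}$ ($S = - \frac{12}{30} = \left(-12\right) \frac{1}{30} = - \frac{2}{5} \approx -0.4$)
$S \left(- \frac{154}{127} + \frac{10}{86}\right) = - \frac{2 \left(- \frac{154}{127} + \frac{10}{86}\right)}{5} = - \frac{2 \left(\left(-154\right) \frac{1}{127} + 10 \cdot \frac{1}{86}\right)}{5} = - \frac{2 \left(- \frac{154}{127} + \frac{5}{43}\right)}{5} = \left(- \frac{2}{5}\right) \left(- \frac{5987}{5461}\right) = \frac{11974}{27305}$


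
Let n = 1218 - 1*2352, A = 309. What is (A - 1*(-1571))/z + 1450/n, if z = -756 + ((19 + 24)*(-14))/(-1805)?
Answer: -208067275/55241109 ≈ -3.7665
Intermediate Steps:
n = -1134 (n = 1218 - 2352 = -1134)
z = -1363978/1805 (z = -756 + (43*(-14))*(-1/1805) = -756 - 602*(-1/1805) = -756 + 602/1805 = -1363978/1805 ≈ -755.67)
(A - 1*(-1571))/z + 1450/n = (309 - 1*(-1571))/(-1363978/1805) + 1450/(-1134) = (309 + 1571)*(-1805/1363978) + 1450*(-1/1134) = 1880*(-1805/1363978) - 725/567 = -1696700/681989 - 725/567 = -208067275/55241109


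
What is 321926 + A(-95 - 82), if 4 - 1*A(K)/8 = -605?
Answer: 326798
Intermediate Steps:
A(K) = 4872 (A(K) = 32 - 8*(-605) = 32 + 4840 = 4872)
321926 + A(-95 - 82) = 321926 + 4872 = 326798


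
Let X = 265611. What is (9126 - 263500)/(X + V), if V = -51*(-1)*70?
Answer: -254374/269181 ≈ -0.94499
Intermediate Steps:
V = 3570 (V = 51*70 = 3570)
(9126 - 263500)/(X + V) = (9126 - 263500)/(265611 + 3570) = -254374/269181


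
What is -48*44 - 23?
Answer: -2135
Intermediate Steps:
-48*44 - 23 = -2112 - 23 = -2135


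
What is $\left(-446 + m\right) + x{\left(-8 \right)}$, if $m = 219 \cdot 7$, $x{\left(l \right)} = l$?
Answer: $1079$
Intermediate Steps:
$m = 1533$
$\left(-446 + m\right) + x{\left(-8 \right)} = \left(-446 + 1533\right) - 8 = 1087 - 8 = 1079$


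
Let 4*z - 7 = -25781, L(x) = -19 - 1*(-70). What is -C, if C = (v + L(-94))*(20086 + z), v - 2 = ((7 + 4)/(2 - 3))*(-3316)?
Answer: -996693765/2 ≈ -4.9835e+8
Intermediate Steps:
L(x) = 51 (L(x) = -19 + 70 = 51)
v = 36478 (v = 2 + ((7 + 4)/(2 - 3))*(-3316) = 2 + (11/(-1))*(-3316) = 2 + (11*(-1))*(-3316) = 2 - 11*(-3316) = 2 + 36476 = 36478)
z = -12887/2 (z = 7/4 + (¼)*(-25781) = 7/4 - 25781/4 = -12887/2 ≈ -6443.5)
C = 996693765/2 (C = (36478 + 51)*(20086 - 12887/2) = 36529*(27285/2) = 996693765/2 ≈ 4.9835e+8)
-C = -1*996693765/2 = -996693765/2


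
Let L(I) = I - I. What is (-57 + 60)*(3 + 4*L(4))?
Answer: 9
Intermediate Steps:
L(I) = 0
(-57 + 60)*(3 + 4*L(4)) = (-57 + 60)*(3 + 4*0) = 3*(3 + 0) = 3*3 = 9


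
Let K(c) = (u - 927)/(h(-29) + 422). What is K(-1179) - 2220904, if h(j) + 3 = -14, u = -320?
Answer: -899467367/405 ≈ -2.2209e+6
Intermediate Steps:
h(j) = -17 (h(j) = -3 - 14 = -17)
K(c) = -1247/405 (K(c) = (-320 - 927)/(-17 + 422) = -1247/405)
K(-1179) - 2220904 = -1247/405 - 2220904 = -899467367/405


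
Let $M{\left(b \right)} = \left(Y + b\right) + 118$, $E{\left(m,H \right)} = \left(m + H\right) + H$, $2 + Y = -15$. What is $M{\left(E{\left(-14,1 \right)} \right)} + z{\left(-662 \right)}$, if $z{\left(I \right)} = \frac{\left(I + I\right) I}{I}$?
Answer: $-1235$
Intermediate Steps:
$Y = -17$ ($Y = -2 - 15 = -17$)
$E{\left(m,H \right)} = m + 2 H$ ($E{\left(m,H \right)} = \left(H + m\right) + H = m + 2 H$)
$z{\left(I \right)} = 2 I$ ($z{\left(I \right)} = \frac{2 I I}{I} = \frac{2 I^{2}}{I} = 2 I$)
$M{\left(b \right)} = 101 + b$ ($M{\left(b \right)} = \left(-17 + b\right) + 118 = 101 + b$)
$M{\left(E{\left(-14,1 \right)} \right)} + z{\left(-662 \right)} = \left(101 + \left(-14 + 2 \cdot 1\right)\right) + 2 \left(-662\right) = \left(101 + \left(-14 + 2\right)\right) - 1324 = \left(101 - 12\right) - 1324 = 89 - 1324 = -1235$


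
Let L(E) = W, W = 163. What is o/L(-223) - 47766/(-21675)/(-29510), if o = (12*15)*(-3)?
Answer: -57567930143/17376594625 ≈ -3.3130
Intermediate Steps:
L(E) = 163
o = -540 (o = 180*(-3) = -540)
o/L(-223) - 47766/(-21675)/(-29510) = -540/163 - 47766/(-21675)/(-29510) = -540*1/163 - 47766*(-1/21675)*(-1/29510) = -540/163 + (15922/7225)*(-1/29510) = -540/163 - 7961/106604875 = -57567930143/17376594625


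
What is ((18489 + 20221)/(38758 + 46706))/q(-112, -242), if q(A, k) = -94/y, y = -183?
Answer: 1180655/1338936 ≈ 0.88179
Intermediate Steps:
q(A, k) = 94/183 (q(A, k) = -94/(-183) = -94*(-1/183) = 94/183)
((18489 + 20221)/(38758 + 46706))/q(-112, -242) = ((18489 + 20221)/(38758 + 46706))/(94/183) = (38710/85464)*(183/94) = (38710*(1/85464))*(183/94) = (19355/42732)*(183/94) = 1180655/1338936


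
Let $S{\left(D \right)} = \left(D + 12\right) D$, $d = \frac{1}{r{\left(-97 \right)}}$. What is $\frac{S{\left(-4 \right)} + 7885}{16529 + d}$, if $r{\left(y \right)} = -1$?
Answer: $\frac{7853}{16528} \approx 0.47513$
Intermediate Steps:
$d = -1$ ($d = \frac{1}{-1} = -1$)
$S{\left(D \right)} = D \left(12 + D\right)$ ($S{\left(D \right)} = \left(12 + D\right) D = D \left(12 + D\right)$)
$\frac{S{\left(-4 \right)} + 7885}{16529 + d} = \frac{- 4 \left(12 - 4\right) + 7885}{16529 - 1} = \frac{\left(-4\right) 8 + 7885}{16528} = \left(-32 + 7885\right) \frac{1}{16528} = 7853 \cdot \frac{1}{16528} = \frac{7853}{16528}$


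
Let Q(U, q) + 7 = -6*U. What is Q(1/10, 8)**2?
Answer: 1444/25 ≈ 57.760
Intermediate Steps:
Q(U, q) = -7 - 6*U
Q(1/10, 8)**2 = (-7 - 6/10)**2 = (-7 - 6*1/10)**2 = (-7 - 3/5)**2 = (-38/5)**2 = 1444/25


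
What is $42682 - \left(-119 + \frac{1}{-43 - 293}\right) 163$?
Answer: $\frac{20858707}{336} \approx 62080.0$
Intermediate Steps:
$42682 - \left(-119 + \frac{1}{-43 - 293}\right) 163 = 42682 - \left(-119 + \frac{1}{-336}\right) 163 = 42682 - \left(-119 - \frac{1}{336}\right) 163 = 42682 - \left(- \frac{39985}{336}\right) 163 = 42682 - - \frac{6517555}{336} = 42682 + \frac{6517555}{336} = \frac{20858707}{336}$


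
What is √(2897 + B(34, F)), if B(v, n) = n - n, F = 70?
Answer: √2897 ≈ 53.824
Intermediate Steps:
B(v, n) = 0
√(2897 + B(34, F)) = √(2897 + 0) = √2897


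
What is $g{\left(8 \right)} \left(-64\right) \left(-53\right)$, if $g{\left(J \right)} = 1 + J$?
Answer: $30528$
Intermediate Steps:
$g{\left(8 \right)} \left(-64\right) \left(-53\right) = \left(1 + 8\right) \left(-64\right) \left(-53\right) = 9 \left(-64\right) \left(-53\right) = \left(-576\right) \left(-53\right) = 30528$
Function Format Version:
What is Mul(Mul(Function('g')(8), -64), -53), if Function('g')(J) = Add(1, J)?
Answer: 30528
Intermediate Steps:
Mul(Mul(Function('g')(8), -64), -53) = Mul(Mul(Add(1, 8), -64), -53) = Mul(Mul(9, -64), -53) = Mul(-576, -53) = 30528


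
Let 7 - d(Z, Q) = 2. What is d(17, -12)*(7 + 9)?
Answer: 80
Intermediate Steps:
d(Z, Q) = 5 (d(Z, Q) = 7 - 1*2 = 7 - 2 = 5)
d(17, -12)*(7 + 9) = 5*(7 + 9) = 5*16 = 80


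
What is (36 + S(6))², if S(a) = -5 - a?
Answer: 625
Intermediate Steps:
(36 + S(6))² = (36 + (-5 - 1*6))² = (36 + (-5 - 6))² = (36 - 11)² = 25² = 625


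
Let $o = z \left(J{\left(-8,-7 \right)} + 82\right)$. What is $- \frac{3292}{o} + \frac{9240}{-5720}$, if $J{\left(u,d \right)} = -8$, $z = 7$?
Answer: $- \frac{26837}{3367} \approx -7.9706$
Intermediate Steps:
$o = 518$ ($o = 7 \left(-8 + 82\right) = 7 \cdot 74 = 518$)
$- \frac{3292}{o} + \frac{9240}{-5720} = - \frac{3292}{518} + \frac{9240}{-5720} = \left(-3292\right) \frac{1}{518} + 9240 \left(- \frac{1}{5720}\right) = - \frac{1646}{259} - \frac{21}{13} = - \frac{26837}{3367}$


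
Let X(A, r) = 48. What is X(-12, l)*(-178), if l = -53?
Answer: -8544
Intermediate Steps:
X(-12, l)*(-178) = 48*(-178) = -8544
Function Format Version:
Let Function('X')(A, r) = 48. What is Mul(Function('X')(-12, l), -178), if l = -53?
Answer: -8544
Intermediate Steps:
Mul(Function('X')(-12, l), -178) = Mul(48, -178) = -8544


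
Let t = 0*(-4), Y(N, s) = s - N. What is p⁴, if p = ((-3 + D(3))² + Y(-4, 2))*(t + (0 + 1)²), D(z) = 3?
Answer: 1296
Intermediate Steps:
t = 0
p = 6 (p = ((-3 + 3)² + (2 - 1*(-4)))*(0 + (0 + 1)²) = (0² + (2 + 4))*(0 + 1²) = (0 + 6)*(0 + 1) = 6*1 = 6)
p⁴ = 6⁴ = 1296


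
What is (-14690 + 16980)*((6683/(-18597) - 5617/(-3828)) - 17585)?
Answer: -477764701855025/11864886 ≈ -4.0267e+7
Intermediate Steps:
(-14690 + 16980)*((6683/(-18597) - 5617/(-3828)) - 17585) = 2290*((6683*(-1/18597) - 5617*(-1/3828)) - 17585) = 2290*((-6683/18597 + 5617/3828) - 17585) = 2290*(26292275/23729772 - 17585) = 2290*(-417261748345/23729772) = -477764701855025/11864886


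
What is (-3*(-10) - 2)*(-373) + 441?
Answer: -10003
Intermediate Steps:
(-3*(-10) - 2)*(-373) + 441 = (30 - 2)*(-373) + 441 = 28*(-373) + 441 = -10444 + 441 = -10003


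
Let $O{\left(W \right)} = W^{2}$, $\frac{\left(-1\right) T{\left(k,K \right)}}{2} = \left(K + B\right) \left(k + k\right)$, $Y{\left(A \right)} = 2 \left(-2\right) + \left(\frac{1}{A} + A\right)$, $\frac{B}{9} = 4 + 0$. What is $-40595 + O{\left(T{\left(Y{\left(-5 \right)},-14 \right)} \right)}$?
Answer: $\frac{15371429}{25} \approx 6.1486 \cdot 10^{5}$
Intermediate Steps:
$B = 36$ ($B = 9 \left(4 + 0\right) = 9 \cdot 4 = 36$)
$Y{\left(A \right)} = -4 + A + \frac{1}{A}$ ($Y{\left(A \right)} = -4 + \left(A + \frac{1}{A}\right) = -4 + A + \frac{1}{A}$)
$T{\left(k,K \right)} = - 4 k \left(36 + K\right)$ ($T{\left(k,K \right)} = - 2 \left(K + 36\right) \left(k + k\right) = - 2 \left(36 + K\right) 2 k = - 2 \cdot 2 k \left(36 + K\right) = - 4 k \left(36 + K\right)$)
$-40595 + O{\left(T{\left(Y{\left(-5 \right)},-14 \right)} \right)} = -40595 + \left(- 4 \left(-4 - 5 + \frac{1}{-5}\right) \left(36 - 14\right)\right)^{2} = -40595 + \left(\left(-4\right) \left(-4 - 5 - \frac{1}{5}\right) 22\right)^{2} = -40595 + \left(\left(-4\right) \left(- \frac{46}{5}\right) 22\right)^{2} = -40595 + \left(\frac{4048}{5}\right)^{2} = -40595 + \frac{16386304}{25} = \frac{15371429}{25}$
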